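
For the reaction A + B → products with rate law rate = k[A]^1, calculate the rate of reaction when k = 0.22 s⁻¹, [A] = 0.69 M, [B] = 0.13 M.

0.1518 M/s

Step 1: The rate law is rate = k[A]^1
Step 2: Note that the rate does not depend on [B] (zero order in B).
Step 3: rate = 0.22 × (0.69)^1 = 0.1518 M/s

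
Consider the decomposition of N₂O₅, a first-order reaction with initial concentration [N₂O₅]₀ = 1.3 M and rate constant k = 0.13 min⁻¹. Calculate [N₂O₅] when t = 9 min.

0.4035 M

Step 1: For a first-order reaction: [N₂O₅] = [N₂O₅]₀ × e^(-kt)
Step 2: [N₂O₅] = 1.3 × e^(-0.13 × 9)
Step 3: [N₂O₅] = 1.3 × e^(-1.17)
Step 4: [N₂O₅] = 1.3 × 0.310367 = 0.4035 M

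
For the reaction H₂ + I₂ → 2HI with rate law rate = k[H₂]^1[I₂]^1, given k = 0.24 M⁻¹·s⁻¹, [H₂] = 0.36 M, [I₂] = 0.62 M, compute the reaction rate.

0.05357 M/s

Step 1: The rate law is rate = k[H₂]^1[I₂]^1
Step 2: Substitute: rate = 0.24 × (0.36)^1 × (0.62)^1
Step 3: rate = 0.24 × 0.36 × 0.62 = 0.053568 M/s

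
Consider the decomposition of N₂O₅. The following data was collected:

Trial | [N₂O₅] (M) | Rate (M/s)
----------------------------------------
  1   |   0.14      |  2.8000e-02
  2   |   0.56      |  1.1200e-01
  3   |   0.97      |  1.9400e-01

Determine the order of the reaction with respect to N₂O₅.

first order (1)

Step 1: Compare trials to find order n where rate₂/rate₁ = ([N₂O₅]₂/[N₂O₅]₁)^n
Step 2: rate₂/rate₁ = 1.1200e-01/2.8000e-02 = 4
Step 3: [N₂O₅]₂/[N₂O₅]₁ = 0.56/0.14 = 4
Step 4: n = ln(4)/ln(4) = 1.00 ≈ 1
Step 5: The reaction is first order in N₂O₅.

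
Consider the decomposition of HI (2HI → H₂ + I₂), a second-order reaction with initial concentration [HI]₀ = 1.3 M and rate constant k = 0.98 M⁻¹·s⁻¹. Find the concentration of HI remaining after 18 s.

0.05432 M

Step 1: For a second-order reaction: 1/[HI] = 1/[HI]₀ + kt
Step 2: 1/[HI] = 1/1.3 + 0.98 × 18
Step 3: 1/[HI] = 0.7692 + 17.64 = 18.41
Step 4: [HI] = 1/18.41 = 0.05432 M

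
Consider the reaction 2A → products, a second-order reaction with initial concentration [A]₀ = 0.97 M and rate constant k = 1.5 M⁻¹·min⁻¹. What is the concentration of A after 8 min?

0.07674 M

Step 1: For a second-order reaction: 1/[A] = 1/[A]₀ + kt
Step 2: 1/[A] = 1/0.97 + 1.5 × 8
Step 3: 1/[A] = 1.031 + 12 = 13.03
Step 4: [A] = 1/13.03 = 0.07674 M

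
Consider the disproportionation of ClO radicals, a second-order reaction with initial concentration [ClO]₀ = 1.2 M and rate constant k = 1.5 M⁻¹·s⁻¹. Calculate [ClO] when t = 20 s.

0.03243 M

Step 1: For a second-order reaction: 1/[ClO] = 1/[ClO]₀ + kt
Step 2: 1/[ClO] = 1/1.2 + 1.5 × 20
Step 3: 1/[ClO] = 0.8333 + 30 = 30.83
Step 4: [ClO] = 1/30.83 = 0.03243 M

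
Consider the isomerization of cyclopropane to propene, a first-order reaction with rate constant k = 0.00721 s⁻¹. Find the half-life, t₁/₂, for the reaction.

96.14 s

Step 1: For a first-order reaction, t₁/₂ = ln(2)/k
Step 2: t₁/₂ = ln(2)/0.00721
Step 3: t₁/₂ = 0.6931/0.00721 = 96.14 s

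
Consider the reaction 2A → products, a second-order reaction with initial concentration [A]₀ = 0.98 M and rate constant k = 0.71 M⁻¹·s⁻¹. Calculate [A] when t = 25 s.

0.05328 M

Step 1: For a second-order reaction: 1/[A] = 1/[A]₀ + kt
Step 2: 1/[A] = 1/0.98 + 0.71 × 25
Step 3: 1/[A] = 1.02 + 17.75 = 18.77
Step 4: [A] = 1/18.77 = 0.05328 M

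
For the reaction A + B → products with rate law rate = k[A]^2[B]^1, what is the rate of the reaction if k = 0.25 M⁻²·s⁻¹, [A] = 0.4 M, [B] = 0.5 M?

0.02 M/s

Step 1: The rate law is rate = k[A]^2[B]^1
Step 2: Substitute: rate = 0.25 × (0.4)^2 × (0.5)^1
Step 3: rate = 0.25 × 0.16 × 0.5 = 0.02 M/s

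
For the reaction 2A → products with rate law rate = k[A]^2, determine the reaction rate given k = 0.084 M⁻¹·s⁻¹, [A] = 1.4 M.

0.1646 M/s

Step 1: Identify the rate law: rate = k[A]^2
Step 2: Substitute values: rate = 0.084 × (1.4)^2
Step 3: Calculate: rate = 0.084 × 1.96 = 0.16464 M/s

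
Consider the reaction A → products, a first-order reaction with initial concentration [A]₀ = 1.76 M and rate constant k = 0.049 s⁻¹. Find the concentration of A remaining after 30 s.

0.4047 M

Step 1: For a first-order reaction: [A] = [A]₀ × e^(-kt)
Step 2: [A] = 1.76 × e^(-0.049 × 30)
Step 3: [A] = 1.76 × e^(-1.47)
Step 4: [A] = 1.76 × 0.229925 = 0.4047 M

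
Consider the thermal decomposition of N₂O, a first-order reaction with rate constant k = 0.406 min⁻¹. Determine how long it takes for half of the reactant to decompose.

1.707 min

Step 1: For a first-order reaction, t₁/₂ = ln(2)/k
Step 2: t₁/₂ = ln(2)/0.406
Step 3: t₁/₂ = 0.6931/0.406 = 1.707 min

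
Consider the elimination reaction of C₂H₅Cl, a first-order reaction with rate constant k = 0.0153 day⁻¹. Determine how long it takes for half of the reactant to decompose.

45.3 day

Step 1: For a first-order reaction, t₁/₂ = ln(2)/k
Step 2: t₁/₂ = ln(2)/0.0153
Step 3: t₁/₂ = 0.6931/0.0153 = 45.3 day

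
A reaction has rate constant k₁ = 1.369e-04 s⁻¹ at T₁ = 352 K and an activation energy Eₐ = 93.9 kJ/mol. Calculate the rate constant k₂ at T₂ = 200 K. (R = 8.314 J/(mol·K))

3.516e-15 s⁻¹

Step 1: Use the two-temperature Arrhenius form: ln(k₂/k₁) = -Eₐ/R × (1/T₂ - 1/T₁)
Step 2: Convert Eₐ to J/mol: 93.9 kJ/mol = 93900 J/mol
Step 3: 1/T₂ - 1/T₁ = 1/200 - 1/352 = 2.159091e-03 K⁻¹
Step 4: ln(k₂/k₁) = -93900/8.314 × 2.159091e-03 = -24.38521
Step 5: k₂ = k₁ × exp(-24.38521) = 1.369e-04 × 2.56825e-11 = 3.516e-15 s⁻¹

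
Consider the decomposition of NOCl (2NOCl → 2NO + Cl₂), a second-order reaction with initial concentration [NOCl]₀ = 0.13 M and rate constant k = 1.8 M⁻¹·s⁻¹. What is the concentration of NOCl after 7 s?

0.04928 M

Step 1: For a second-order reaction: 1/[NOCl] = 1/[NOCl]₀ + kt
Step 2: 1/[NOCl] = 1/0.13 + 1.8 × 7
Step 3: 1/[NOCl] = 7.692 + 12.6 = 20.29
Step 4: [NOCl] = 1/20.29 = 0.04928 M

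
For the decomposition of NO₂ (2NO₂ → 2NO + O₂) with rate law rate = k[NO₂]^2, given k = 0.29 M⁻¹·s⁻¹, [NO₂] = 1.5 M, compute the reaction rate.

0.6525 M/s

Step 1: Identify the rate law: rate = k[NO₂]^2
Step 2: Substitute values: rate = 0.29 × (1.5)^2
Step 3: Calculate: rate = 0.29 × 2.25 = 0.6525 M/s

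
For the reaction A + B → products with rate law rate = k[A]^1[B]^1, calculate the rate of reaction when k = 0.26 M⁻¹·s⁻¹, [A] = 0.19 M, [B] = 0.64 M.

0.03162 M/s

Step 1: The rate law is rate = k[A]^1[B]^1
Step 2: Substitute: rate = 0.26 × (0.19)^1 × (0.64)^1
Step 3: rate = 0.26 × 0.19 × 0.64 = 0.031616 M/s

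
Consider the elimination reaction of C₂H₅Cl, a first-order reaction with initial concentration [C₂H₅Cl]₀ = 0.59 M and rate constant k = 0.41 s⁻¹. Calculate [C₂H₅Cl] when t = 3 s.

0.1725 M

Step 1: For a first-order reaction: [C₂H₅Cl] = [C₂H₅Cl]₀ × e^(-kt)
Step 2: [C₂H₅Cl] = 0.59 × e^(-0.41 × 3)
Step 3: [C₂H₅Cl] = 0.59 × e^(-1.23)
Step 4: [C₂H₅Cl] = 0.59 × 0.292293 = 0.1725 M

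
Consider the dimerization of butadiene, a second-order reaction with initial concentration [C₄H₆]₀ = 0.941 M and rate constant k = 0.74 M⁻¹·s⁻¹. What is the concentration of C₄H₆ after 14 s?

0.08754 M

Step 1: For a second-order reaction: 1/[C₄H₆] = 1/[C₄H₆]₀ + kt
Step 2: 1/[C₄H₆] = 1/0.941 + 0.74 × 14
Step 3: 1/[C₄H₆] = 1.063 + 10.36 = 11.42
Step 4: [C₄H₆] = 1/11.42 = 0.08754 M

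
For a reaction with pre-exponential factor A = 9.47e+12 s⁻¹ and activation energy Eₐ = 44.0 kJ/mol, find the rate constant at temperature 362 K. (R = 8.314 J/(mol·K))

4.24e+06 s⁻¹

Step 1: Use the Arrhenius equation: k = A × exp(-Eₐ/RT)
Step 2: Convert Eₐ to J/mol: 44.0 kJ/mol = 44000 J/mol
Step 3: Calculate the exponent: -Eₐ/(RT) = -44000/(8.314 × 362) = -14.61955
Step 4: k = 9.47e+12 × exp(-14.61955)
Step 5: k = 9.47e+12 × 4.47518e-07 = 4.2380e+06 s⁻¹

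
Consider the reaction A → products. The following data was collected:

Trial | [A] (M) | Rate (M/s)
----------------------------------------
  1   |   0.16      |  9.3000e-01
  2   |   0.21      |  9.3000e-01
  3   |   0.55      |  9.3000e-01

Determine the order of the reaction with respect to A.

zeroth order (0)

Step 1: Compare trials - when concentration changes, rate stays constant.
Step 2: rate₂/rate₁ = 9.3000e-01/9.3000e-01 = 1
Step 3: [A]₂/[A]₁ = 0.21/0.16 = 1.312
Step 4: Since rate ratio ≈ (conc ratio)^0, the reaction is zeroth order.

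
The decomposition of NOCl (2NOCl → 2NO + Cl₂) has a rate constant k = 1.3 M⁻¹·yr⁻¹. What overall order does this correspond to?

second order (2)

Step 1: The units of k for an nth-order reaction are (concentration)^(1-n)·(time)⁻¹.
Step 2: Here k has units M⁻¹·yr⁻¹, so the concentration exponent is -1.
Step 3: 1 - n = -1 ⇒ n = 2. The reaction is second order.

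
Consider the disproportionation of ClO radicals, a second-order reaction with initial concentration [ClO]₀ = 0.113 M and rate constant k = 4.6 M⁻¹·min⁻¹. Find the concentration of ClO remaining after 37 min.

0.005585 M

Step 1: For a second-order reaction: 1/[ClO] = 1/[ClO]₀ + kt
Step 2: 1/[ClO] = 1/0.113 + 4.6 × 37
Step 3: 1/[ClO] = 8.85 + 170.2 = 179
Step 4: [ClO] = 1/179 = 0.005585 M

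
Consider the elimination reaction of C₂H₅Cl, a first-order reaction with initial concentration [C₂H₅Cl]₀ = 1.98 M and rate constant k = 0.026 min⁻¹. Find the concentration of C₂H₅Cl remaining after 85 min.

0.2172 M

Step 1: For a first-order reaction: [C₂H₅Cl] = [C₂H₅Cl]₀ × e^(-kt)
Step 2: [C₂H₅Cl] = 1.98 × e^(-0.026 × 85)
Step 3: [C₂H₅Cl] = 1.98 × e^(-2.21)
Step 4: [C₂H₅Cl] = 1.98 × 0.109701 = 0.2172 M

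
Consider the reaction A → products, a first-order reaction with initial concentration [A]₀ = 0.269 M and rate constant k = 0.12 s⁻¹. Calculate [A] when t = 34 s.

0.004548 M

Step 1: For a first-order reaction: [A] = [A]₀ × e^(-kt)
Step 2: [A] = 0.269 × e^(-0.12 × 34)
Step 3: [A] = 0.269 × e^(-4.08)
Step 4: [A] = 0.269 × 0.0169075 = 0.004548 M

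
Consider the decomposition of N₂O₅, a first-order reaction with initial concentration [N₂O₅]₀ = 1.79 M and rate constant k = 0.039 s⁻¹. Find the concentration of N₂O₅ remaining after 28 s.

0.6006 M

Step 1: For a first-order reaction: [N₂O₅] = [N₂O₅]₀ × e^(-kt)
Step 2: [N₂O₅] = 1.79 × e^(-0.039 × 28)
Step 3: [N₂O₅] = 1.79 × e^(-1.092)
Step 4: [N₂O₅] = 1.79 × 0.335545 = 0.6006 M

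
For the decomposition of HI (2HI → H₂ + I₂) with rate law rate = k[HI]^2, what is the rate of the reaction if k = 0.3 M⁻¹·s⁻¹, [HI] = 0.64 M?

0.1229 M/s

Step 1: Identify the rate law: rate = k[HI]^2
Step 2: Substitute values: rate = 0.3 × (0.64)^2
Step 3: Calculate: rate = 0.3 × 0.4096 = 0.12288 M/s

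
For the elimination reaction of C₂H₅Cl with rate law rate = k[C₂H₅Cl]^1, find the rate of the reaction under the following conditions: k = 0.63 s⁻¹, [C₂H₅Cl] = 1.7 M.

1.071 M/s

Step 1: Identify the rate law: rate = k[C₂H₅Cl]^1
Step 2: Substitute values: rate = 0.63 × (1.7)^1
Step 3: Calculate: rate = 0.63 × 1.7 = 1.071 M/s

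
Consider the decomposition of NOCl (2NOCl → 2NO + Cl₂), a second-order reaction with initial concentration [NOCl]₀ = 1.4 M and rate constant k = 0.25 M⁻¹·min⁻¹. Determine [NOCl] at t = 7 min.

0.4058 M

Step 1: For a second-order reaction: 1/[NOCl] = 1/[NOCl]₀ + kt
Step 2: 1/[NOCl] = 1/1.4 + 0.25 × 7
Step 3: 1/[NOCl] = 0.7143 + 1.75 = 2.464
Step 4: [NOCl] = 1/2.464 = 0.4058 M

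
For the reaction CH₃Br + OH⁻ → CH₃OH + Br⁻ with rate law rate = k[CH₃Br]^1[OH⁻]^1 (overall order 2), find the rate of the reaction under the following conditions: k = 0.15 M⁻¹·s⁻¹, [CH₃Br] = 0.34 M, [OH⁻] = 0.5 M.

0.0255 M/s

Step 1: The rate law is rate = k[CH₃Br]^1[OH⁻]^1, overall order = 1+1 = 2
Step 2: Substitute values: rate = 0.15 × (0.34)^1 × (0.5)^1
Step 3: rate = 0.15 × 0.34 × 0.5 = 0.0255 M/s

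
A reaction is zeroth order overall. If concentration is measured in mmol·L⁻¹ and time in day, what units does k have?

mmol·L⁻¹·day⁻¹

Step 1: For overall order n, rate = k × (concentration)^n.
Step 2: Rate has units mmol·L⁻¹·day⁻¹; concentration term has units (mmol·L⁻¹)^0.
Step 3: k = rate / (concentration)^n, so units of k = (mmol·L⁻¹)^(1-0)·day⁻¹ = mmol·L⁻¹·day⁻¹.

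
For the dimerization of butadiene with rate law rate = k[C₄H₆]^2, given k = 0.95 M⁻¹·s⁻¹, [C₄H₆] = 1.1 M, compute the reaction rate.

1.15 M/s

Step 1: Identify the rate law: rate = k[C₄H₆]^2
Step 2: Substitute values: rate = 0.95 × (1.1)^2
Step 3: Calculate: rate = 0.95 × 1.21 = 1.1495 M/s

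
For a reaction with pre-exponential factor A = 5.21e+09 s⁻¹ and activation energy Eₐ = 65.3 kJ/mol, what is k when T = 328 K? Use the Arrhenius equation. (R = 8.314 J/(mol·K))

2.08e-01 s⁻¹

Step 1: Use the Arrhenius equation: k = A × exp(-Eₐ/RT)
Step 2: Convert Eₐ to J/mol: 65.3 kJ/mol = 65300 J/mol
Step 3: Calculate the exponent: -Eₐ/(RT) = -65300/(8.314 × 328) = -23.94580
Step 4: k = 5.21e+09 × exp(-23.94580)
Step 5: k = 5.21e+09 × 3.98539e-11 = 2.0764e-01 s⁻¹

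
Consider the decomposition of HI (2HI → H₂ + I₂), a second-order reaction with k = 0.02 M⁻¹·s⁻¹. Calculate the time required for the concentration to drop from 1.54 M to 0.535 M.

60.99 s

Step 1: For second-order: t = (1/[HI] - 1/[HI]₀)/k
Step 2: t = (1/0.535 - 1/1.54)/0.02
Step 3: t = (1.869 - 0.6494)/0.02
Step 4: t = 1.22/0.02 = 60.99 s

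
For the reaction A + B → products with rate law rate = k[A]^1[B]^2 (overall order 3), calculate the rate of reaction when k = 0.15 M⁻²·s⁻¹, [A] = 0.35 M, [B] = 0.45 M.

0.01063 M/s

Step 1: The rate law is rate = k[A]^1[B]^2, overall order = 1+2 = 3
Step 2: Substitute values: rate = 0.15 × (0.35)^1 × (0.45)^2
Step 3: rate = 0.15 × 0.35 × 0.2025 = 0.0106313 M/s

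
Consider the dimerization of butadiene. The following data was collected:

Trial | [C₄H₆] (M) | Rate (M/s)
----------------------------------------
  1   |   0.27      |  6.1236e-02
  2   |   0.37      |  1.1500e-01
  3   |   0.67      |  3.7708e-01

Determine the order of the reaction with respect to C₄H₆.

second order (2)

Step 1: Compare trials to find order n where rate₂/rate₁ = ([C₄H₆]₂/[C₄H₆]₁)^n
Step 2: rate₂/rate₁ = 1.1500e-01/6.1236e-02 = 1.878
Step 3: [C₄H₆]₂/[C₄H₆]₁ = 0.37/0.27 = 1.37
Step 4: n = ln(1.878)/ln(1.37) = 2.00 ≈ 2
Step 5: The reaction is second order in C₄H₆.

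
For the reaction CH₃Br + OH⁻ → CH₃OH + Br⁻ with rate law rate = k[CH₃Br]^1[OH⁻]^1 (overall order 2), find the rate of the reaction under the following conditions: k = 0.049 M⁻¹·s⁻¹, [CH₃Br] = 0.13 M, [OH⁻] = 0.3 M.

0.001911 M/s

Step 1: The rate law is rate = k[CH₃Br]^1[OH⁻]^1, overall order = 1+1 = 2
Step 2: Substitute values: rate = 0.049 × (0.13)^1 × (0.3)^1
Step 3: rate = 0.049 × 0.13 × 0.3 = 0.001911 M/s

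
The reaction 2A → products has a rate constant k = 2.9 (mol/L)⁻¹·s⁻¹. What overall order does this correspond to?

second order (2)

Step 1: The units of k for an nth-order reaction are (concentration)^(1-n)·(time)⁻¹.
Step 2: Here k has units (mol/L)⁻¹·s⁻¹, so the concentration exponent is -1.
Step 3: 1 - n = -1 ⇒ n = 2. The reaction is second order.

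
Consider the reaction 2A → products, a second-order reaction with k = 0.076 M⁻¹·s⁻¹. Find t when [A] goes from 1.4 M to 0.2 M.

56.39 s

Step 1: For second-order: t = (1/[A] - 1/[A]₀)/k
Step 2: t = (1/0.2 - 1/1.4)/0.076
Step 3: t = (5 - 0.7143)/0.076
Step 4: t = 4.286/0.076 = 56.39 s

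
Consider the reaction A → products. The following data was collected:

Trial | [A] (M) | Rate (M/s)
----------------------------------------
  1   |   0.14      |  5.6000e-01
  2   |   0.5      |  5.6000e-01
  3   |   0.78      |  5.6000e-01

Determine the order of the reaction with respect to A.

zeroth order (0)

Step 1: Compare trials - when concentration changes, rate stays constant.
Step 2: rate₂/rate₁ = 5.6000e-01/5.6000e-01 = 1
Step 3: [A]₂/[A]₁ = 0.5/0.14 = 3.571
Step 4: Since rate ratio ≈ (conc ratio)^0, the reaction is zeroth order.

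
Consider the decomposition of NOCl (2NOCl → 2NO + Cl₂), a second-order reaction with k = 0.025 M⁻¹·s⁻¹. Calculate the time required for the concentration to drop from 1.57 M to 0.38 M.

79.79 s

Step 1: For second-order: t = (1/[NOCl] - 1/[NOCl]₀)/k
Step 2: t = (1/0.38 - 1/1.57)/0.025
Step 3: t = (2.632 - 0.6369)/0.025
Step 4: t = 1.995/0.025 = 79.79 s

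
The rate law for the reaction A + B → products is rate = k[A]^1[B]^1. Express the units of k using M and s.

M⁻¹·s⁻¹

Step 1: Overall order = 1 + 1 = 2.
Step 2: rate has units M·s⁻¹; [A]^1[B]^1 has units M^2.
Step 3: k = rate/([A]^1[B]^1), so units of k = M^(1-2)·s⁻¹ = M⁻¹·s⁻¹.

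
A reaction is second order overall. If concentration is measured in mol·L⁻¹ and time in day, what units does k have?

(mol·L⁻¹)⁻¹·day⁻¹

Step 1: For overall order n, rate = k × (concentration)^n.
Step 2: Rate has units mol·L⁻¹·day⁻¹; concentration term has units (mol·L⁻¹)^2.
Step 3: k = rate / (concentration)^n, so units of k = (mol·L⁻¹)^(1-2)·day⁻¹ = (mol·L⁻¹)⁻¹·day⁻¹.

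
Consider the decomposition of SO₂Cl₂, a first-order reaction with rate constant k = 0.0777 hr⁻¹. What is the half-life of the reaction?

8.921 hr

Step 1: For a first-order reaction, t₁/₂ = ln(2)/k
Step 2: t₁/₂ = ln(2)/0.0777
Step 3: t₁/₂ = 0.6931/0.0777 = 8.921 hr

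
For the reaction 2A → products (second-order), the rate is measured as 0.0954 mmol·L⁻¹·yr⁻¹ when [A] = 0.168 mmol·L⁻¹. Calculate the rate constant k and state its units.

3.38 (mmol·L⁻¹)⁻¹·yr⁻¹

Step 1: rate = k[A]^2, so k = rate / [A]^2.
Step 2: k = 0.0954 / (0.168)^2 = 0.0954 / 0.02822.
Step 3: k = 3.38 (mmol·L⁻¹)⁻¹·yr⁻¹.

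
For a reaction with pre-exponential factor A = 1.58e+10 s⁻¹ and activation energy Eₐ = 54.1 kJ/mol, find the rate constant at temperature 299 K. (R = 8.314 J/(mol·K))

5.59e+00 s⁻¹

Step 1: Use the Arrhenius equation: k = A × exp(-Eₐ/RT)
Step 2: Convert Eₐ to J/mol: 54.1 kJ/mol = 54100 J/mol
Step 3: Calculate the exponent: -Eₐ/(RT) = -54100/(8.314 × 299) = -21.76286
Step 4: k = 1.58e+10 × exp(-21.76286)
Step 5: k = 1.58e+10 × 3.53598e-10 = 5.5868e+00 s⁻¹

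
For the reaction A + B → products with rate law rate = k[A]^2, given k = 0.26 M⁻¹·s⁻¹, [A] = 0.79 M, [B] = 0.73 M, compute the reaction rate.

0.1623 M/s

Step 1: The rate law is rate = k[A]^2
Step 2: Note that the rate does not depend on [B] (zero order in B).
Step 3: rate = 0.26 × (0.79)^2 = 0.162266 M/s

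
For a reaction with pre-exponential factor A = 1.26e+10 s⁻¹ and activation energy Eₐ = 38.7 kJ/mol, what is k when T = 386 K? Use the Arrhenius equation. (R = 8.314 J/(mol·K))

7.30e+04 s⁻¹

Step 1: Use the Arrhenius equation: k = A × exp(-Eₐ/RT)
Step 2: Convert Eₐ to J/mol: 38.7 kJ/mol = 38700 J/mol
Step 3: Calculate the exponent: -Eₐ/(RT) = -38700/(8.314 × 386) = -12.05907
Step 4: k = 1.26e+10 × exp(-12.05907)
Step 5: k = 1.26e+10 × 5.79179e-06 = 7.2977e+04 s⁻¹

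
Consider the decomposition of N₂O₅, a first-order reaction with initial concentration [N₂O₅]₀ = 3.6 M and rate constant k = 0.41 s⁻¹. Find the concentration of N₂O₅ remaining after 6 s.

0.3076 M

Step 1: For a first-order reaction: [N₂O₅] = [N₂O₅]₀ × e^(-kt)
Step 2: [N₂O₅] = 3.6 × e^(-0.41 × 6)
Step 3: [N₂O₅] = 3.6 × e^(-2.46)
Step 4: [N₂O₅] = 3.6 × 0.085435 = 0.3076 M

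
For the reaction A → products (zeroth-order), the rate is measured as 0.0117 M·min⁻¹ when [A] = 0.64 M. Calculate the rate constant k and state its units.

0.0117 M·min⁻¹

Step 1: For a zeroth-order reaction, rate = k (independent of concentration).
Step 2: k = rate = 0.0117 M·min⁻¹.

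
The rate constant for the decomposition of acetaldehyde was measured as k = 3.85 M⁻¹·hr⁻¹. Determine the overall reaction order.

second order (2)

Step 1: The units of k for an nth-order reaction are (concentration)^(1-n)·(time)⁻¹.
Step 2: Here k has units M⁻¹·hr⁻¹, so the concentration exponent is -1.
Step 3: 1 - n = -1 ⇒ n = 2. The reaction is second order.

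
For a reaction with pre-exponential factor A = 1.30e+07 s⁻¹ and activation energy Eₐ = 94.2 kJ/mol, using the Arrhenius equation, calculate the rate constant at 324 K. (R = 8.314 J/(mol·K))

8.45e-09 s⁻¹

Step 1: Use the Arrhenius equation: k = A × exp(-Eₐ/RT)
Step 2: Convert Eₐ to J/mol: 94.2 kJ/mol = 94200 J/mol
Step 3: Calculate the exponent: -Eₐ/(RT) = -94200/(8.314 × 324) = -34.97002
Step 4: k = 1.30e+07 × exp(-34.97002)
Step 5: k = 1.30e+07 × 6.49701e-16 = 8.4461e-09 s⁻¹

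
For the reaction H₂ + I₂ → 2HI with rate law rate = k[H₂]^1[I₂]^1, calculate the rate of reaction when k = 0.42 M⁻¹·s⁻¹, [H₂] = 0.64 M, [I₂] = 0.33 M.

0.0887 M/s

Step 1: The rate law is rate = k[H₂]^1[I₂]^1
Step 2: Substitute: rate = 0.42 × (0.64)^1 × (0.33)^1
Step 3: rate = 0.42 × 0.64 × 0.33 = 0.088704 M/s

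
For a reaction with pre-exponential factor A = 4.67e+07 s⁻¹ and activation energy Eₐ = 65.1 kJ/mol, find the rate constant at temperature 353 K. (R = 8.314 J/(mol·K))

1.09e-02 s⁻¹

Step 1: Use the Arrhenius equation: k = A × exp(-Eₐ/RT)
Step 2: Convert Eₐ to J/mol: 65.1 kJ/mol = 65100 J/mol
Step 3: Calculate the exponent: -Eₐ/(RT) = -65100/(8.314 × 353) = -22.18177
Step 4: k = 4.67e+07 × exp(-22.18177)
Step 5: k = 4.67e+07 × 2.32584e-10 = 1.0862e-02 s⁻¹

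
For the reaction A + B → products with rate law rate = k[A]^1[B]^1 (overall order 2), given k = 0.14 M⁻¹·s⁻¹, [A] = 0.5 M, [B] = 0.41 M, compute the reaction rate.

0.0287 M/s

Step 1: The rate law is rate = k[A]^1[B]^1, overall order = 1+1 = 2
Step 2: Substitute values: rate = 0.14 × (0.5)^1 × (0.41)^1
Step 3: rate = 0.14 × 0.5 × 0.41 = 0.0287 M/s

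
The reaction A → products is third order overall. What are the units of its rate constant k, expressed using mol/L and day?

(mol/L)⁻²·day⁻¹

Step 1: For overall order n, rate = k × (concentration)^n.
Step 2: Rate has units mol/L·day⁻¹; concentration term has units (mol/L)^3.
Step 3: k = rate / (concentration)^n, so units of k = (mol/L)^(1-3)·day⁻¹ = (mol/L)⁻²·day⁻¹.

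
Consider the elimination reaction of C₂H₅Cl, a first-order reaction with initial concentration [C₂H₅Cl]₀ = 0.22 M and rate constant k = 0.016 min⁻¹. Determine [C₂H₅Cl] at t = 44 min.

0.1088 M

Step 1: For a first-order reaction: [C₂H₅Cl] = [C₂H₅Cl]₀ × e^(-kt)
Step 2: [C₂H₅Cl] = 0.22 × e^(-0.016 × 44)
Step 3: [C₂H₅Cl] = 0.22 × e^(-0.704)
Step 4: [C₂H₅Cl] = 0.22 × 0.494603 = 0.1088 M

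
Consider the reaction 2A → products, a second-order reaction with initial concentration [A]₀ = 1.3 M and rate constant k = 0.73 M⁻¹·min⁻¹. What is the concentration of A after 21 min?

0.06211 M

Step 1: For a second-order reaction: 1/[A] = 1/[A]₀ + kt
Step 2: 1/[A] = 1/1.3 + 0.73 × 21
Step 3: 1/[A] = 0.7692 + 15.33 = 16.1
Step 4: [A] = 1/16.1 = 0.06211 M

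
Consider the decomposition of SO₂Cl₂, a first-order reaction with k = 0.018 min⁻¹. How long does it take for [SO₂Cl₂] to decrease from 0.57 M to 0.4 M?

19.68 min

Step 1: For first-order: t = ln([SO₂Cl₂]₀/[SO₂Cl₂])/k
Step 2: t = ln(0.57/0.4)/0.018
Step 3: t = ln(1.425)/0.018
Step 4: t = 0.3542/0.018 = 19.68 min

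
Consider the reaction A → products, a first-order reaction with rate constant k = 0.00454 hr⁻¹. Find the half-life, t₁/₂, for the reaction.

152.7 hr

Step 1: For a first-order reaction, t₁/₂ = ln(2)/k
Step 2: t₁/₂ = ln(2)/0.00454
Step 3: t₁/₂ = 0.6931/0.00454 = 152.7 hr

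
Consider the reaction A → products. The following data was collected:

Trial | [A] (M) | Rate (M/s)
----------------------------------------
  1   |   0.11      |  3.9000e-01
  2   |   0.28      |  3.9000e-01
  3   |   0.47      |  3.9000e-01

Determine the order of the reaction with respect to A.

zeroth order (0)

Step 1: Compare trials - when concentration changes, rate stays constant.
Step 2: rate₂/rate₁ = 3.9000e-01/3.9000e-01 = 1
Step 3: [A]₂/[A]₁ = 0.28/0.11 = 2.545
Step 4: Since rate ratio ≈ (conc ratio)^0, the reaction is zeroth order.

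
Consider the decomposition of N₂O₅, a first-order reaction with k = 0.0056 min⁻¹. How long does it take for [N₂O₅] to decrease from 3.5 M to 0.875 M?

247.6 min

Step 1: For first-order: t = ln([N₂O₅]₀/[N₂O₅])/k
Step 2: t = ln(3.5/0.875)/0.0056
Step 3: t = ln(4)/0.0056
Step 4: t = 1.386/0.0056 = 247.6 min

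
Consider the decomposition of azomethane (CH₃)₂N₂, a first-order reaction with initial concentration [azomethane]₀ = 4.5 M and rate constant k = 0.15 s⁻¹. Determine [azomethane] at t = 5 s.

2.126 M

Step 1: For a first-order reaction: [azomethane] = [azomethane]₀ × e^(-kt)
Step 2: [azomethane] = 4.5 × e^(-0.15 × 5)
Step 3: [azomethane] = 4.5 × e^(-0.75)
Step 4: [azomethane] = 4.5 × 0.472367 = 2.126 M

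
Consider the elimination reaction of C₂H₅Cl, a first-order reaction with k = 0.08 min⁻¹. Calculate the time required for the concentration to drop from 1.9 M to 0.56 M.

15.27 min

Step 1: For first-order: t = ln([C₂H₅Cl]₀/[C₂H₅Cl])/k
Step 2: t = ln(1.9/0.56)/0.08
Step 3: t = ln(3.393)/0.08
Step 4: t = 1.222/0.08 = 15.27 min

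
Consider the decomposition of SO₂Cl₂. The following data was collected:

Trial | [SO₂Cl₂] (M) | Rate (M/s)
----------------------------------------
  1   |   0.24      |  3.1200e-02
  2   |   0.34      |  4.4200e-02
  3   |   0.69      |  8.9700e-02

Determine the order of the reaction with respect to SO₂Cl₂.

first order (1)

Step 1: Compare trials to find order n where rate₂/rate₁ = ([SO₂Cl₂]₂/[SO₂Cl₂]₁)^n
Step 2: rate₂/rate₁ = 4.4200e-02/3.1200e-02 = 1.417
Step 3: [SO₂Cl₂]₂/[SO₂Cl₂]₁ = 0.34/0.24 = 1.417
Step 4: n = ln(1.417)/ln(1.417) = 1.00 ≈ 1
Step 5: The reaction is first order in SO₂Cl₂.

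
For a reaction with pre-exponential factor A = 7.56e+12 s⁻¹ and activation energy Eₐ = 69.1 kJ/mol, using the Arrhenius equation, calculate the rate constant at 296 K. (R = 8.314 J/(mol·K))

4.83e+00 s⁻¹

Step 1: Use the Arrhenius equation: k = A × exp(-Eₐ/RT)
Step 2: Convert Eₐ to J/mol: 69.1 kJ/mol = 69100 J/mol
Step 3: Calculate the exponent: -Eₐ/(RT) = -69100/(8.314 × 296) = -28.07866
Step 4: k = 7.56e+12 × exp(-28.07866)
Step 5: k = 7.56e+12 × 6.39135e-13 = 4.8319e+00 s⁻¹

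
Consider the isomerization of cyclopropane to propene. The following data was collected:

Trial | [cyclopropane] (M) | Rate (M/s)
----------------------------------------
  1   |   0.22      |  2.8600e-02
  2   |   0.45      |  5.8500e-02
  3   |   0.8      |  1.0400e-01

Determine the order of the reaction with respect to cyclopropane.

first order (1)

Step 1: Compare trials to find order n where rate₂/rate₁ = ([cyclopropane]₂/[cyclopropane]₁)^n
Step 2: rate₂/rate₁ = 5.8500e-02/2.8600e-02 = 2.045
Step 3: [cyclopropane]₂/[cyclopropane]₁ = 0.45/0.22 = 2.045
Step 4: n = ln(2.045)/ln(2.045) = 1.00 ≈ 1
Step 5: The reaction is first order in cyclopropane.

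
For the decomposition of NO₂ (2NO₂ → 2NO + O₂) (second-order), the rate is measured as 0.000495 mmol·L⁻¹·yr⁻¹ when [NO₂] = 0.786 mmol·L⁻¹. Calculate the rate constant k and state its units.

0.0008012 (mmol·L⁻¹)⁻¹·yr⁻¹

Step 1: rate = k[NO₂]^2, so k = rate / [NO₂]^2.
Step 2: k = 0.000495 / (0.786)^2 = 0.000495 / 0.6178.
Step 3: k = 0.0008012 (mmol·L⁻¹)⁻¹·yr⁻¹.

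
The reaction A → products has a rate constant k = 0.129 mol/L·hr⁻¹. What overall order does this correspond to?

zeroth order (0)

Step 1: The units of k for an nth-order reaction are (concentration)^(1-n)·(time)⁻¹.
Step 2: Here k has units mol/L·hr⁻¹, so the concentration exponent is 1.
Step 3: 1 - n = 1 ⇒ n = 0. The reaction is zeroth order.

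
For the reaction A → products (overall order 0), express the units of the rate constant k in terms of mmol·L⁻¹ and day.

mmol·L⁻¹·day⁻¹

Step 1: For overall order n, rate = k × (concentration)^n.
Step 2: Rate has units mmol·L⁻¹·day⁻¹; concentration term has units (mmol·L⁻¹)^0.
Step 3: k = rate / (concentration)^n, so units of k = (mmol·L⁻¹)^(1-0)·day⁻¹ = mmol·L⁻¹·day⁻¹.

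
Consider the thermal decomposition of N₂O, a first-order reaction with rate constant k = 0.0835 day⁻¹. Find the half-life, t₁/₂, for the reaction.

8.301 day

Step 1: For a first-order reaction, t₁/₂ = ln(2)/k
Step 2: t₁/₂ = ln(2)/0.0835
Step 3: t₁/₂ = 0.6931/0.0835 = 8.301 day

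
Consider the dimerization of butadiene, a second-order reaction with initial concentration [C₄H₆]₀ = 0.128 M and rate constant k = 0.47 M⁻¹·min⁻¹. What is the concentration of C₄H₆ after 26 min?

0.04992 M

Step 1: For a second-order reaction: 1/[C₄H₆] = 1/[C₄H₆]₀ + kt
Step 2: 1/[C₄H₆] = 1/0.128 + 0.47 × 26
Step 3: 1/[C₄H₆] = 7.812 + 12.22 = 20.03
Step 4: [C₄H₆] = 1/20.03 = 0.04992 M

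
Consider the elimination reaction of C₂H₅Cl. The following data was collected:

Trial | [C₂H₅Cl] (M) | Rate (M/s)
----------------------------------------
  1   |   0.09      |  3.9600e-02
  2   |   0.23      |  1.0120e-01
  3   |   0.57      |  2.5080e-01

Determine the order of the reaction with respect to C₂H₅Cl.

first order (1)

Step 1: Compare trials to find order n where rate₂/rate₁ = ([C₂H₅Cl]₂/[C₂H₅Cl]₁)^n
Step 2: rate₂/rate₁ = 1.0120e-01/3.9600e-02 = 2.556
Step 3: [C₂H₅Cl]₂/[C₂H₅Cl]₁ = 0.23/0.09 = 2.556
Step 4: n = ln(2.556)/ln(2.556) = 1.00 ≈ 1
Step 5: The reaction is first order in C₂H₅Cl.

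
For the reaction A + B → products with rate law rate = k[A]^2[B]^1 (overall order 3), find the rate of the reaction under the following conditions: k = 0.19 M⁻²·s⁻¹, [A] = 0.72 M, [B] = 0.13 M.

0.0128 M/s

Step 1: The rate law is rate = k[A]^2[B]^1, overall order = 2+1 = 3
Step 2: Substitute values: rate = 0.19 × (0.72)^2 × (0.13)^1
Step 3: rate = 0.19 × 0.5184 × 0.13 = 0.0128045 M/s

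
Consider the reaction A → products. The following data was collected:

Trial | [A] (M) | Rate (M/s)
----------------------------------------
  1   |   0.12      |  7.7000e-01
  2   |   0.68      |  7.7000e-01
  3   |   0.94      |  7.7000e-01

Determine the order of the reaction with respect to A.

zeroth order (0)

Step 1: Compare trials - when concentration changes, rate stays constant.
Step 2: rate₂/rate₁ = 7.7000e-01/7.7000e-01 = 1
Step 3: [A]₂/[A]₁ = 0.68/0.12 = 5.667
Step 4: Since rate ratio ≈ (conc ratio)^0, the reaction is zeroth order.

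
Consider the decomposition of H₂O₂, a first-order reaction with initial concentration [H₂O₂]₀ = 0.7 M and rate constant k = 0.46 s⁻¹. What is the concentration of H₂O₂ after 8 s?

0.01766 M

Step 1: For a first-order reaction: [H₂O₂] = [H₂O₂]₀ × e^(-kt)
Step 2: [H₂O₂] = 0.7 × e^(-0.46 × 8)
Step 3: [H₂O₂] = 0.7 × e^(-3.68)
Step 4: [H₂O₂] = 0.7 × 0.025223 = 0.01766 M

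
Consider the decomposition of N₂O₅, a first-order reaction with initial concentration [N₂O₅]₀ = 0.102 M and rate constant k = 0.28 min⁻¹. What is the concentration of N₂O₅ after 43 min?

6.021e-07 M

Step 1: For a first-order reaction: [N₂O₅] = [N₂O₅]₀ × e^(-kt)
Step 2: [N₂O₅] = 0.102 × e^(-0.28 × 43)
Step 3: [N₂O₅] = 0.102 × e^(-12.04)
Step 4: [N₂O₅] = 0.102 × 5.90329e-06 = 6.021e-07 M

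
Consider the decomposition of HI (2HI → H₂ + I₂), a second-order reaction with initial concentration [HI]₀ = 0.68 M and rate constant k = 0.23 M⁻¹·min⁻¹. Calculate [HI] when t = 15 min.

0.2032 M

Step 1: For a second-order reaction: 1/[HI] = 1/[HI]₀ + kt
Step 2: 1/[HI] = 1/0.68 + 0.23 × 15
Step 3: 1/[HI] = 1.471 + 3.45 = 4.921
Step 4: [HI] = 1/4.921 = 0.2032 M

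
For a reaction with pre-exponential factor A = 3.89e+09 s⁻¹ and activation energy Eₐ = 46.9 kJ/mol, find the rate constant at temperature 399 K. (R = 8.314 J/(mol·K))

2.82e+03 s⁻¹

Step 1: Use the Arrhenius equation: k = A × exp(-Eₐ/RT)
Step 2: Convert Eₐ to J/mol: 46.9 kJ/mol = 46900 J/mol
Step 3: Calculate the exponent: -Eₐ/(RT) = -46900/(8.314 × 399) = -14.13806
Step 4: k = 3.89e+09 × exp(-14.13806)
Step 5: k = 3.89e+09 × 7.24300e-07 = 2.8175e+03 s⁻¹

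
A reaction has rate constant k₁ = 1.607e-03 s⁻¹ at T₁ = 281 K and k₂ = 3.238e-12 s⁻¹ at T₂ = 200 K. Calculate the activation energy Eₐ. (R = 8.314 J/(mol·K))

115.5 kJ/mol

Step 1: Use the two-temperature Arrhenius form: ln(k₂/k₁) = -Eₐ/R × (1/T₂ - 1/T₁)
Step 2: ln(k₂/k₁) = ln(3.238e-12/1.607e-03) = ln(2.01493e-09) = -20.0227
Step 3: 1/T₂ - 1/T₁ = 1/200 - 1/281 = 1.441281e-03 K⁻¹
Step 4: Eₐ = -R × ln(k₂/k₁) / (1/T₂ - 1/T₁) = -8.314 × -20.0227 / 1.441281e-03
Step 5: Eₐ = 1.1550e+05 J/mol = 115.5 kJ/mol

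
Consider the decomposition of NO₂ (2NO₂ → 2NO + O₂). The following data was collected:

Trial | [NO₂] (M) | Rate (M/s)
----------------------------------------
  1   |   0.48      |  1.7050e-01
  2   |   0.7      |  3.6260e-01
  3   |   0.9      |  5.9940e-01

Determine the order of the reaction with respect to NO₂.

second order (2)

Step 1: Compare trials to find order n where rate₂/rate₁ = ([NO₂]₂/[NO₂]₁)^n
Step 2: rate₂/rate₁ = 3.6260e-01/1.7050e-01 = 2.127
Step 3: [NO₂]₂/[NO₂]₁ = 0.7/0.48 = 1.458
Step 4: n = ln(2.127)/ln(1.458) = 2.00 ≈ 2
Step 5: The reaction is second order in NO₂.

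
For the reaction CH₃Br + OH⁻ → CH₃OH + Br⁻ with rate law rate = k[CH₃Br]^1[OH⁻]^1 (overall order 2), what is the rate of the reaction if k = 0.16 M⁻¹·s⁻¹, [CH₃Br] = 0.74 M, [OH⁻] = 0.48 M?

0.05683 M/s

Step 1: The rate law is rate = k[CH₃Br]^1[OH⁻]^1, overall order = 1+1 = 2
Step 2: Substitute values: rate = 0.16 × (0.74)^1 × (0.48)^1
Step 3: rate = 0.16 × 0.74 × 0.48 = 0.056832 M/s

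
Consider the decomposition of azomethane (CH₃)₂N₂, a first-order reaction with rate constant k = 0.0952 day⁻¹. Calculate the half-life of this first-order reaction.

7.281 day

Step 1: For a first-order reaction, t₁/₂ = ln(2)/k
Step 2: t₁/₂ = ln(2)/0.0952
Step 3: t₁/₂ = 0.6931/0.0952 = 7.281 day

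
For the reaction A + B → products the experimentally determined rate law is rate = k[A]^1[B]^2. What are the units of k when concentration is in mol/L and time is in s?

(mol/L)⁻²·s⁻¹

Step 1: Overall order = 1 + 2 = 3.
Step 2: rate has units mol/L·s⁻¹; [A]^1[B]^2 has units (mol/L)^3.
Step 3: k = rate/([A]^1[B]^2), so units of k = (mol/L)^(1-3)·s⁻¹ = (mol/L)⁻²·s⁻¹.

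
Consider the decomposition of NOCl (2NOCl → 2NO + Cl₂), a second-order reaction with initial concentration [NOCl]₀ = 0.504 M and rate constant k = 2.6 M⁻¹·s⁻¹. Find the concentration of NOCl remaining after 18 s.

0.0205 M

Step 1: For a second-order reaction: 1/[NOCl] = 1/[NOCl]₀ + kt
Step 2: 1/[NOCl] = 1/0.504 + 2.6 × 18
Step 3: 1/[NOCl] = 1.984 + 46.8 = 48.78
Step 4: [NOCl] = 1/48.78 = 0.0205 M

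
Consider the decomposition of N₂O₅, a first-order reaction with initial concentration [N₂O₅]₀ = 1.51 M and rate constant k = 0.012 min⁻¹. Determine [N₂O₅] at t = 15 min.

1.261 M

Step 1: For a first-order reaction: [N₂O₅] = [N₂O₅]₀ × e^(-kt)
Step 2: [N₂O₅] = 1.51 × e^(-0.012 × 15)
Step 3: [N₂O₅] = 1.51 × e^(-0.18)
Step 4: [N₂O₅] = 1.51 × 0.83527 = 1.261 M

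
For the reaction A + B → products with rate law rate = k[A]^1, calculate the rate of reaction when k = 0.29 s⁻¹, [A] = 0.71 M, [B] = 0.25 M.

0.2059 M/s

Step 1: The rate law is rate = k[A]^1
Step 2: Note that the rate does not depend on [B] (zero order in B).
Step 3: rate = 0.29 × (0.71)^1 = 0.2059 M/s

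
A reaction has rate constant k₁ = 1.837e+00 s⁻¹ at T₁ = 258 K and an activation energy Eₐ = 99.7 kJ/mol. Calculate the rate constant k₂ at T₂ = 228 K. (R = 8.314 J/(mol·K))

4.056e-03 s⁻¹

Step 1: Use the two-temperature Arrhenius form: ln(k₂/k₁) = -Eₐ/R × (1/T₂ - 1/T₁)
Step 2: Convert Eₐ to J/mol: 99.7 kJ/mol = 99700 J/mol
Step 3: 1/T₂ - 1/T₁ = 1/228 - 1/258 = 5.099959e-04 K⁻¹
Step 4: ln(k₂/k₁) = -99700/8.314 × 5.099959e-04 = -6.11578
Step 5: k₂ = k₁ × exp(-6.11578) = 1.837e+00 × 2.20775e-03 = 4.056e-03 s⁻¹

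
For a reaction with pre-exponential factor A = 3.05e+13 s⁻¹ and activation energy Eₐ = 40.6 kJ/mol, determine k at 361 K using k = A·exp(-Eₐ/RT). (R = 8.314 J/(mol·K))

4.07e+07 s⁻¹

Step 1: Use the Arrhenius equation: k = A × exp(-Eₐ/RT)
Step 2: Convert Eₐ to J/mol: 40.6 kJ/mol = 40600 J/mol
Step 3: Calculate the exponent: -Eₐ/(RT) = -40600/(8.314 × 361) = -13.52723
Step 4: k = 3.05e+13 × exp(-13.52723)
Step 5: k = 3.05e+13 × 1.33413e-06 = 4.0691e+07 s⁻¹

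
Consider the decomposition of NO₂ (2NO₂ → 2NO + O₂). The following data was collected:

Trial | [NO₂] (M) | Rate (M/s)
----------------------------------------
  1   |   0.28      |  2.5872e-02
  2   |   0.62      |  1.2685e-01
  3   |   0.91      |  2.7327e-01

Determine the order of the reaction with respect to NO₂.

second order (2)

Step 1: Compare trials to find order n where rate₂/rate₁ = ([NO₂]₂/[NO₂]₁)^n
Step 2: rate₂/rate₁ = 1.2685e-01/2.5872e-02 = 4.903
Step 3: [NO₂]₂/[NO₂]₁ = 0.62/0.28 = 2.214
Step 4: n = ln(4.903)/ln(2.214) = 2.00 ≈ 2
Step 5: The reaction is second order in NO₂.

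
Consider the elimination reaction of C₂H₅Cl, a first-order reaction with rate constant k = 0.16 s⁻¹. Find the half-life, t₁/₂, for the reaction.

4.332 s

Step 1: For a first-order reaction, t₁/₂ = ln(2)/k
Step 2: t₁/₂ = ln(2)/0.16
Step 3: t₁/₂ = 0.6931/0.16 = 4.332 s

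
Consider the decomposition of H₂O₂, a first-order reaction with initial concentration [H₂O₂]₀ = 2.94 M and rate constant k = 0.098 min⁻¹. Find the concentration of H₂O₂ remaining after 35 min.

0.09522 M

Step 1: For a first-order reaction: [H₂O₂] = [H₂O₂]₀ × e^(-kt)
Step 2: [H₂O₂] = 2.94 × e^(-0.098 × 35)
Step 3: [H₂O₂] = 2.94 × e^(-3.43)
Step 4: [H₂O₂] = 2.94 × 0.0323869 = 0.09522 M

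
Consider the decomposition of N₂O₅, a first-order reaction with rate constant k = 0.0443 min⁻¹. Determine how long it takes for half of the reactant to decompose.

15.65 min

Step 1: For a first-order reaction, t₁/₂ = ln(2)/k
Step 2: t₁/₂ = ln(2)/0.0443
Step 3: t₁/₂ = 0.6931/0.0443 = 15.65 min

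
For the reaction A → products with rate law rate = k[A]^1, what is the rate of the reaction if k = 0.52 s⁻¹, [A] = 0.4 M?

0.208 M/s

Step 1: Identify the rate law: rate = k[A]^1
Step 2: Substitute values: rate = 0.52 × (0.4)^1
Step 3: Calculate: rate = 0.52 × 0.4 = 0.208 M/s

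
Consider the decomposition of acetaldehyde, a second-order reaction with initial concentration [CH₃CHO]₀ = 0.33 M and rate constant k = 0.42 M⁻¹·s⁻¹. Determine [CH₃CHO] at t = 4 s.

0.2123 M

Step 1: For a second-order reaction: 1/[CH₃CHO] = 1/[CH₃CHO]₀ + kt
Step 2: 1/[CH₃CHO] = 1/0.33 + 0.42 × 4
Step 3: 1/[CH₃CHO] = 3.03 + 1.68 = 4.71
Step 4: [CH₃CHO] = 1/4.71 = 0.2123 M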